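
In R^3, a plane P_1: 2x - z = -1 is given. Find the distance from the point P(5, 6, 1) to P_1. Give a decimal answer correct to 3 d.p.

n·P − d = (2)·(5) + (0)·(6) + (-1)·(1) − (-1) = 10; |n| = √5.
Distance = |10| / √5 = 10/√5 ≈ 4.472.

4.472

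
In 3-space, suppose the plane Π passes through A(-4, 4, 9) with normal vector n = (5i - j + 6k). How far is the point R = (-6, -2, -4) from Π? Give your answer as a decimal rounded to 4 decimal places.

Π: n·r = n·A gives 5x - y + 6z = 30.
n·R − d = (5)·(-6) + (-1)·(-2) + (6)·(-4) − 30 = -82; |n| = √62.
Distance = |-82| / √62 = 82/√62 ≈ 10.4140.

10.4140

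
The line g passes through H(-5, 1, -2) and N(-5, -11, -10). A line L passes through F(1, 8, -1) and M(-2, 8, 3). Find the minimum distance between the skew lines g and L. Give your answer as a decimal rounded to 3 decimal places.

A direction vector for g is N − H = (0, -12, -8).
A direction vector for L is M − F = (-3, 0, 4).
Common perpendicular direction n = (0, -12, -8) × (-3, 0, 4) = (-48, 24, -36).
With w = (1, 8, -1) − (-5, 1, -2) = (6, 7, 1), w · n = -156.
Distance = |w · n| / |n| = |-156| / √4176 ≈ 2.414.

2.414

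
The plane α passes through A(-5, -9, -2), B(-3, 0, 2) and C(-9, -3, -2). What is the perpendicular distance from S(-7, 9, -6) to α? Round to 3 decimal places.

AB = (2, 9, 4), AC = (-4, 6, 0); a normal to α is AB × AC = (-24, -16, 48).
Using A: α has equation -24x - 16y + 48z = 168.
n·S − d = (-24)·(-7) + (-16)·(9) + (48)·(-6) − 168 = -432; |n| = √3136.
Distance = |-432| / √3136 = 432/√3136 ≈ 7.714.

7.714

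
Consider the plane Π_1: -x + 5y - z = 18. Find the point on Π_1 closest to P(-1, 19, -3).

Foot = P − λn with λ = (n·P − d)/|n|² = (99 − 18)/27 = 3.
Foot = (-1, 19, -3) − 3·(-1, 5, -1) = (2, 4, 0).

(2, 4, 0)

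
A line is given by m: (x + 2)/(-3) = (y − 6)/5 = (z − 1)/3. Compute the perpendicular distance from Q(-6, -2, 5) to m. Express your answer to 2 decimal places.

9.49

m has direction (-3, 5, 3) through (-2, 6, 1).
Taking (-2, 6, 1) on m with direction v = (-3, 5, 3): w = Q − (-2, 6, 1) = (-4, -8, 4), and w × v = (-44, 0, -44).
Distance = |w × v| / |v| = √3872 / √43 ≈ 9.49.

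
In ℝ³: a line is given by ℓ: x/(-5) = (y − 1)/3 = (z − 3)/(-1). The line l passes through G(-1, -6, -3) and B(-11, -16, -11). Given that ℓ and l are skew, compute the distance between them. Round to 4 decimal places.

2.5664

ℓ has direction (-5, 3, -1) through (0, 1, 3).
A direction vector for l is B − G = (-10, -10, -8).
Common perpendicular direction n = (-5, 3, -1) × (-10, -10, -8) = (-34, -30, 80).
With w = (-1, -6, -3) − (0, 1, 3) = (-1, -7, -6), w · n = -236.
Distance = |w · n| / |n| = |-236| / √8456 ≈ 2.5664.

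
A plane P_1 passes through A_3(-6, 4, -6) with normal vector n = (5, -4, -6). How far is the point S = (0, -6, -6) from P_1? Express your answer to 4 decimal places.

P_1: n·r = n·A_3 gives 5x - 4y - 6z = -10.
n·S − d = (5)·(0) + (-4)·(-6) + (-6)·(-6) − (-10) = 70; |n| = √77.
Distance = |70| / √77 = 70/√77 ≈ 7.9772.

7.9772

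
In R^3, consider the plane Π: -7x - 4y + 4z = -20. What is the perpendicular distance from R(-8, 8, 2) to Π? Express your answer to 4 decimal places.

5.7778

n·R − d = (-7)·(-8) + (-4)·(8) + (4)·(2) − (-20) = 52; |n| = √81.
Distance = |52| / √81 = 52/√81 ≈ 5.7778.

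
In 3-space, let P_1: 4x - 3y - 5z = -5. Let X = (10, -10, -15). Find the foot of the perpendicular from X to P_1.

(-2, -1, 0)

Foot = X − λn with λ = (n·X − d)/|n|² = (145 − (-5))/50 = 3.
Foot = (10, -10, -15) − 3·(4, -3, -5) = (-2, -1, 0).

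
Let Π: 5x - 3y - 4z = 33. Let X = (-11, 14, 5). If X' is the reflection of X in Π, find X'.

λ = (n·X − d)/|n|² = (-117 − 33)/50 = -3.
Reflection = X − 2λn = (-11, 14, 5) − (-6)·(5, -3, -4) = (19, -4, -19).

(19, -4, -19)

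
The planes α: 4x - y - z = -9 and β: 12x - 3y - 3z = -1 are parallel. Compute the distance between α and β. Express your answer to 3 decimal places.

Rescale β by 1/3: 4x - y - z = -1/3. Then distance = |-9 − (-1/3)| / √18 ≈ 2.043.

2.043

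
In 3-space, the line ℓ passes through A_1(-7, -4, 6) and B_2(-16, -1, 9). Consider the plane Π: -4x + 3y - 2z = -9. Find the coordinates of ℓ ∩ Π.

(-4, -5, 5)

A direction vector for ℓ is B_2 − A_1 = (-9, 3, 3).
Substitute r = (-7, -4, 6) + t(-9, 3, 3) into the plane: 4 + 39t = -9, so t = -1/3.
Intersection: (-7, -4, 6) + (-1/3)·(-9, 3, 3) = (-4, -5, 5).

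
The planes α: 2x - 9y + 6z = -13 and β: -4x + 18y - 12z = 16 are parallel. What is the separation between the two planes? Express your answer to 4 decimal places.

0.4545

Rescale β by 1/(-2): 2x - 9y + 6z = -8. Then distance = |-13 − (-8)| / √121 ≈ 0.4545.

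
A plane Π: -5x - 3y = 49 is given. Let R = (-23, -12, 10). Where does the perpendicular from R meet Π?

Foot = R − λn with λ = (n·R − d)/|n|² = (151 − 49)/34 = 3.
Foot = (-23, -12, 10) − 3·(-5, -3, 0) = (-8, -3, 10).

(-8, -3, 10)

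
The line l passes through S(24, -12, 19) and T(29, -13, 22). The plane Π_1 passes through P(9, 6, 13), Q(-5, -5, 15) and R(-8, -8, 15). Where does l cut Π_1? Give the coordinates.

A direction vector for l is T − S = (5, -1, 3).
PQ = (-14, -11, 2), PR = (-17, -14, 2); a normal to Π_1 is PQ × PR = (6, -6, 9).
Using P: Π_1 has equation 6x - 6y + 9z = 135.
Substitute r = (24, -12, 19) + t(5, -1, 3) into the plane: 387 + 63t = 135, so t = -4.
Intersection: (24, -12, 19) + (-4)·(5, -1, 3) = (4, -8, 7).

(4, -8, 7)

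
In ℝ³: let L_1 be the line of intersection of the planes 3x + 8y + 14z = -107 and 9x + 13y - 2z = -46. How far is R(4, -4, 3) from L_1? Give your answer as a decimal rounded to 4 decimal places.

Direction of L_1: (3, 8, 14) × (9, 13, -2) = (-198, 132, -33).
A point on L_1: solving the two plane equations with x = 1 gives (1, -5, -5).
Taking (1, -5, -5) on L_1 with direction v = (-198, 132, -33): w = R − (1, -5, -5) = (3, 1, 8), and w × v = (-1089, -1485, 594).
Distance = |w × v| / |v| = √3743982 / √57717 ≈ 8.0541.

8.0541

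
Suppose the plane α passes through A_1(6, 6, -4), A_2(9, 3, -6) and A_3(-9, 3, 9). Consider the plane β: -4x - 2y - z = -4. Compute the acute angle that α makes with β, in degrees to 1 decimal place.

39.1

A_1A_2 = (3, -3, -2), A_1A_3 = (-15, -3, 13); a normal to α is A_1A_2 × A_1A_3 = (-45, -9, -54).
Using A_1: α has equation -45x - 9y - 54z = -108.
cos θ = |n₁·n₂| / (|n₁||n₂|) = |252| / (√5022 · √21).
θ = arccos(0.77598) ≈ 39.1°.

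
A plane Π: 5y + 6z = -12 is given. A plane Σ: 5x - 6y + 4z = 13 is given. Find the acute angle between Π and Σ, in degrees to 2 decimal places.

cos θ = |n₁·n₂| / (|n₁||n₂|) = |-6| / (√61 · √77).
θ = arccos(0.08755) ≈ 84.98°.

84.98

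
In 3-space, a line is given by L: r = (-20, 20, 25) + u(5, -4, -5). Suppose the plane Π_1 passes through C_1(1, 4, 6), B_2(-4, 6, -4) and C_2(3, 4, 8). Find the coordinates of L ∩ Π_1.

C_1B_2 = (-5, 2, -10), C_1C_2 = (2, 0, 2); a normal to Π_1 is C_1B_2 × C_1C_2 = (4, -10, -4).
Using C_1: Π_1 has equation 4x - 10y - 4z = -60.
Substitute r = (-20, 20, 25) + t(5, -4, -5) into the plane: -380 + 80t = -60, so t = 4.
Intersection: (-20, 20, 25) + 4·(5, -4, -5) = (0, 4, 5).

(0, 4, 5)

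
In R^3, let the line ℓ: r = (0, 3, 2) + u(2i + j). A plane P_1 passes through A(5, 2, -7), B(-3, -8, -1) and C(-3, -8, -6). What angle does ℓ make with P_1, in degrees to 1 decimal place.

AB = (-8, -10, 6), AC = (-8, -10, 1); a normal to P_1 is AB × AC = (50, -40, 0).
Using A: P_1 has equation 50x - 40y = 170.
sin θ = |n·v| / (|n||v|) = |60| / (√4100 · √5) = 0.41906.
θ ≈ 24.8°.

24.8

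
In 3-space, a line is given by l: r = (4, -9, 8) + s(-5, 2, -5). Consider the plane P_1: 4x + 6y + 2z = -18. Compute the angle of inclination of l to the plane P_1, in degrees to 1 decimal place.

19.1

sin θ = |n·v| / (|n||v|) = |-18| / (√56 · √54) = 0.32733.
θ ≈ 19.1°.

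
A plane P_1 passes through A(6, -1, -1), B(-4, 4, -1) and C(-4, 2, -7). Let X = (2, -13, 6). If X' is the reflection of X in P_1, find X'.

(14, 11, -2)

AB = (-10, 5, 0), AC = (-10, 3, -6); a normal to P_1 is AB × AC = (-30, -60, 20).
Using A: P_1 has equation -30x - 60y + 20z = -140.
λ = (n·X − d)/|n|² = (840 − (-140))/4900 = 1/5.
Reflection = X − 2λn = (2, -13, 6) − (2/5)·(-30, -60, 20) = (14, 11, -2).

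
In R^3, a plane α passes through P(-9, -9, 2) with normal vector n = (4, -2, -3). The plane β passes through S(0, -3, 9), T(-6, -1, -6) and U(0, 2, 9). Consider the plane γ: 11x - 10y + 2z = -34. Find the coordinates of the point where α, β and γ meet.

(-2, 2, 4)

α: n·r = n·P gives 4x - 2y - 3z = -24.
ST = (-6, 2, -15), SU = (0, 5, 0); a normal to β is ST × SU = (75, 0, -30).
Using S: β has equation 75x - 30z = -270.
Solving the 3×3 linear system 4x - 2y - 3z = -24, 75x - 30z = -270, 11x - 10y + 2z = -34 (e.g. by elimination or Cramer's rule, determinant = 2010) gives (-2, 2, 4).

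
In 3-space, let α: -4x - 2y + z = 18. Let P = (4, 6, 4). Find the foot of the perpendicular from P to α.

(-4, 2, 6)

Foot = P − λn with λ = (n·P − d)/|n|² = (-24 − 18)/21 = -2.
Foot = (4, 6, 4) − (-2)·(-4, -2, 1) = (-4, 2, 6).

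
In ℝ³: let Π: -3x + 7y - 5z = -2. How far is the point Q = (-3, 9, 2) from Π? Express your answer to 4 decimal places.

7.0249

n·Q − d = (-3)·(-3) + (7)·(9) + (-5)·(2) − (-2) = 64; |n| = √83.
Distance = |64| / √83 = 64/√83 ≈ 7.0249.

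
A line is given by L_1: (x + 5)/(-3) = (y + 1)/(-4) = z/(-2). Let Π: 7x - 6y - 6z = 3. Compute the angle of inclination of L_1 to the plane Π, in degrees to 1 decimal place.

14.7

L_1 has direction (-3, -4, -2) through (-5, -1, 0).
sin θ = |n·v| / (|n||v|) = |15| / (√121 · √29) = 0.25322.
θ ≈ 14.7°.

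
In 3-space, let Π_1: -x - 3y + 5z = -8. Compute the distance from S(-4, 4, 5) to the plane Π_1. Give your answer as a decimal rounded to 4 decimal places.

4.2258

n·S − d = (-1)·(-4) + (-3)·(4) + (5)·(5) − (-8) = 25; |n| = √35.
Distance = |25| / √35 = 25/√35 ≈ 4.2258.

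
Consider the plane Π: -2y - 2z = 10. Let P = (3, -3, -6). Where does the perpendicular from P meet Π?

(3, -1, -4)

Foot = P − λn with λ = (n·P − d)/|n|² = (18 − 10)/8 = 1.
Foot = (3, -3, -6) − 1·(0, -2, -2) = (3, -1, -4).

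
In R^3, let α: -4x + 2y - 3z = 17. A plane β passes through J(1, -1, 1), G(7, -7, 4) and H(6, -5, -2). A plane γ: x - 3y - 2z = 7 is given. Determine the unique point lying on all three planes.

JG = (6, -6, 3), JH = (5, -4, -3); a normal to β is JG × JH = (30, 33, 6).
Using J: β has equation 30x + 33y + 6z = 3.
Solving the 3×3 linear system -4x + 2y - 3z = 17, 30x + 33y + 6z = 3, x - 3y - 2z = 7 (e.g. by elimination or Cramer's rule, determinant = 693) gives (0, 1, -5).

(0, 1, -5)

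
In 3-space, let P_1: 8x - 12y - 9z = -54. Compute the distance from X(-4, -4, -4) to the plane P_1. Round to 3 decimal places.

n·X − d = (8)·(-4) + (-12)·(-4) + (-9)·(-4) − (-54) = 106; |n| = √289.
Distance = |106| / √289 = 106/√289 ≈ 6.235.

6.235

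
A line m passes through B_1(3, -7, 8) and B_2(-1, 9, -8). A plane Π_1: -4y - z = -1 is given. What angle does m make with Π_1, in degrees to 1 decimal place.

30.4

A direction vector for m is B_2 − B_1 = (-4, 16, -16).
sin θ = |n·v| / (|n||v|) = |-48| / (√17 · √528) = 0.50664.
θ ≈ 30.4°.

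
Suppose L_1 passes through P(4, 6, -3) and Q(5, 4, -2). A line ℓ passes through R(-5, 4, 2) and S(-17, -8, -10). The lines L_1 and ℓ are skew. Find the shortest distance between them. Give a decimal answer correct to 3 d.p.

A direction vector for L_1 is Q − P = (1, -2, 1).
A direction vector for ℓ is S − R = (-12, -12, -12).
Common perpendicular direction n = (1, -2, 1) × (-12, -12, -12) = (36, 0, -36).
With w = (-5, 4, 2) − (4, 6, -3) = (-9, -2, 5), w · n = -504.
Distance = |w · n| / |n| = |-504| / √2592 ≈ 9.899.

9.899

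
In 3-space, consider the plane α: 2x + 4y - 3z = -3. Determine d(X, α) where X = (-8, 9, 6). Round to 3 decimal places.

n·X − d = (2)·(-8) + (4)·(9) + (-3)·(6) − (-3) = 5; |n| = √29.
Distance = |5| / √29 = 5/√29 ≈ 0.928.

0.928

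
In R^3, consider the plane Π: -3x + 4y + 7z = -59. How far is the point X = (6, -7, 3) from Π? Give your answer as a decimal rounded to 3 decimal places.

n·X − d = (-3)·(6) + (4)·(-7) + (7)·(3) − (-59) = 34; |n| = √74.
Distance = |34| / √74 = 34/√74 ≈ 3.952.

3.952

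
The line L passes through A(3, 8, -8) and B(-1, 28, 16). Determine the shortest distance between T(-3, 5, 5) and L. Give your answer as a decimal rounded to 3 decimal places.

A direction vector for L is B − A = (-4, 20, 24).
Taking (3, 8, -8) on L with direction v = (-4, 20, 24): w = T − (3, 8, -8) = (-6, -3, 13), and w × v = (-332, 92, -132).
Distance = |w × v| / |v| = √136112 / √992 ≈ 11.714.

11.714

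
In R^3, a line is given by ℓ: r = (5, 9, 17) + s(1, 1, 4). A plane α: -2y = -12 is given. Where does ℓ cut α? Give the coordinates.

Substitute r = (5, 9, 17) + t(1, 1, 4) into the plane: -18 + (-2)t = -12, so t = -3.
Intersection: (5, 9, 17) + (-3)·(1, 1, 4) = (2, 6, 5).

(2, 6, 5)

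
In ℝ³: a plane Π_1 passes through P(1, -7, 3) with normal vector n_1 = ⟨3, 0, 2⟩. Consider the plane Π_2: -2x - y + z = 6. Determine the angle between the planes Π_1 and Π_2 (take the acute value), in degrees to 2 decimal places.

Π_1: n_1·r = n_1·P gives 3x + 2z = 9.
cos θ = |n₁·n₂| / (|n₁||n₂|) = |-4| / (√13 · √6).
θ = arccos(0.45291) ≈ 63.07°.

63.07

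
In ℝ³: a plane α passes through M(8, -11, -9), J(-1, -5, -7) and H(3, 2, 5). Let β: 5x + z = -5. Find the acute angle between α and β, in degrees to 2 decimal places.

MJ = (-9, 6, 2), MH = (-5, 13, 14); a normal to α is MJ × MH = (58, 116, -87).
Using M: α has equation 58x + 116y - 87z = -29.
cos θ = |n₁·n₂| / (|n₁||n₂|) = |203| / (√24389 · √26).
θ = arccos(0.25492) ≈ 75.23°.

75.23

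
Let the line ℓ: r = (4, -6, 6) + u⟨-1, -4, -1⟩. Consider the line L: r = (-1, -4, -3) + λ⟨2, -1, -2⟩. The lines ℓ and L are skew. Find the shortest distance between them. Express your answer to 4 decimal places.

Common perpendicular direction n = (-1, -4, -1) × (2, -1, -2) = (7, -4, 9).
With w = (-1, -4, -3) − (4, -6, 6) = (-5, 2, -9), w · n = -124.
Distance = |w · n| / |n| = |-124| / √146 ≈ 10.2623.

10.2623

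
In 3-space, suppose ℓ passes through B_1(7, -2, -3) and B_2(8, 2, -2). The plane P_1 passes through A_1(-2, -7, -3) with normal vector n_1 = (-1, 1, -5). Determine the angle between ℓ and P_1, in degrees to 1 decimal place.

A direction vector for ℓ is B_2 − B_1 = (1, 4, 1).
P_1: n_1·r = n_1·A_1 gives -x + y - 5z = 10.
sin θ = |n·v| / (|n||v|) = |-2| / (√27 · √18) = 0.09072.
θ ≈ 5.2°.

5.2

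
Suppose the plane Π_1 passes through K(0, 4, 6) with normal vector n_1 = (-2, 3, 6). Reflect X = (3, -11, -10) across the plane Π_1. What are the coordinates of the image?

Π_1: n_1·r = n_1·K gives -2x + 3y + 6z = 48.
λ = (n·X − d)/|n|² = (-99 − 48)/49 = -3.
Reflection = X − 2λn = (3, -11, -10) − (-6)·(-2, 3, 6) = (-9, 7, 26).

(-9, 7, 26)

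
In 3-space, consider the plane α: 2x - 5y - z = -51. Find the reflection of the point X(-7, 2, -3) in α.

λ = (n·X − d)/|n|² = (-21 − (-51))/30 = 1.
Reflection = X − 2λn = (-7, 2, -3) − 2·(2, -5, -1) = (-11, 12, -1).

(-11, 12, -1)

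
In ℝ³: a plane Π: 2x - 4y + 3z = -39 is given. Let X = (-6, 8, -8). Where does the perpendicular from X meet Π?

Foot = X − λn with λ = (n·X − d)/|n|² = (-68 − (-39))/29 = -1.
Foot = (-6, 8, -8) − (-1)·(2, -4, 3) = (-4, 4, -5).

(-4, 4, -5)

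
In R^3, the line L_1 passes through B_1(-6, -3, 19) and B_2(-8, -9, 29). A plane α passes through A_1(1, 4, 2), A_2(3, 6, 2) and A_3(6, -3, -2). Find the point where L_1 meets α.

A direction vector for L_1 is B_2 − B_1 = (-2, -6, 10).
A_1A_2 = (2, 2, 0), A_1A_3 = (5, -7, -4); a normal to α is A_1A_2 × A_1A_3 = (-8, 8, -24).
Using A_1: α has equation -8x + 8y - 24z = -24.
Substitute r = (-6, -3, 19) + t(-2, -6, 10) into the plane: -432 + (-272)t = -24, so t = -3/2.
Intersection: (-6, -3, 19) + (-3/2)·(-2, -6, 10) = (-3, 6, 4).

(-3, 6, 4)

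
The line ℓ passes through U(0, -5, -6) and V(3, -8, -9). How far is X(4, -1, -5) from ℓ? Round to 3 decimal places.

A direction vector for ℓ is V − U = (3, -3, -3).
Taking (0, -5, -6) on ℓ with direction v = (3, -3, -3): w = X − (0, -5, -6) = (4, 4, 1), and w × v = (-9, 15, -24).
Distance = |w × v| / |v| = √882 / √27 ≈ 5.715.

5.715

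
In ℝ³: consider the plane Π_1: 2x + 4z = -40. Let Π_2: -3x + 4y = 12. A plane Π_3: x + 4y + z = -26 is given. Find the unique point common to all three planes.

Solving the 3×3 linear system 2x + 4z = -40, -3x + 4y = 12, x + 4y + z = -26 (e.g. by elimination or Cramer's rule, determinant = -56) gives (-8, -3, -6).

(-8, -3, -6)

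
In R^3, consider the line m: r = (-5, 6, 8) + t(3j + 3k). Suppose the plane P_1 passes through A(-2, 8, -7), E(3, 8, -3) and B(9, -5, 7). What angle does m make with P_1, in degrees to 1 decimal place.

47.5

AE = (5, 0, 4), AB = (11, -13, 14); a normal to P_1 is AE × AB = (52, -26, -65).
Using A: P_1 has equation 52x - 26y - 65z = 143.
sin θ = |n·v| / (|n||v|) = |-273| / (√7605 · √18) = 0.73786.
θ ≈ 47.5°.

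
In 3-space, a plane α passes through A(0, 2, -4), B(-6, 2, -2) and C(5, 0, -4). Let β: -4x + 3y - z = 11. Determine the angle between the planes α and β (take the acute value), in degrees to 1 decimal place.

88.6

AB = (-6, 0, 2), AC = (5, -2, 0); a normal to α is AB × AC = (4, 10, 12).
Using A: α has equation 4x + 10y + 12z = -28.
cos θ = |n₁·n₂| / (|n₁||n₂|) = |2| / (√260 · √26).
θ = arccos(0.02433) ≈ 88.6°.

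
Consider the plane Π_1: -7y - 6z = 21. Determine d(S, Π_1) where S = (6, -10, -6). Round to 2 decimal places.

n·S − d = (0)·(6) + (-7)·(-10) + (-6)·(-6) − 21 = 85; |n| = √85.
Distance = |85| / √85 = 85/√85 ≈ 9.22.

9.22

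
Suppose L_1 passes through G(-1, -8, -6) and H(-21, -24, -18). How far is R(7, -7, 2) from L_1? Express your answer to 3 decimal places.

A direction vector for L_1 is H − G = (-20, -16, -12).
Taking (-1, -8, -6) on L_1 with direction v = (-20, -16, -12): w = R − (-1, -8, -6) = (8, 1, 8), and w × v = (116, -64, -108).
Distance = |w × v| / |v| = √29216 / √800 ≈ 6.043.

6.043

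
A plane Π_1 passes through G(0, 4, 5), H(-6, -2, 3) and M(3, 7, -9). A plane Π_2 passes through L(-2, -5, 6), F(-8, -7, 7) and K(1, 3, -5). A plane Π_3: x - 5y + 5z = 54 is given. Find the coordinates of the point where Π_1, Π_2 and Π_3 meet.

(-11, -7, 6)

GH = (-6, -6, -2), GM = (3, 3, -14); a normal to Π_1 is GH × GM = (90, -90, 0).
Using G: Π_1 has equation 90x - 90y = -360.
LF = (-6, -2, 1), LK = (3, 8, -11); a normal to Π_2 is LF × LK = (14, -63, -42).
Using L: Π_2 has equation 14x - 63y - 42z = 35.
Solving the 3×3 linear system 90x - 90y = -360, 14x - 63y - 42z = 35, x - 5y + 5z = 54 (e.g. by elimination or Cramer's rule, determinant = -37170) gives (-11, -7, 6).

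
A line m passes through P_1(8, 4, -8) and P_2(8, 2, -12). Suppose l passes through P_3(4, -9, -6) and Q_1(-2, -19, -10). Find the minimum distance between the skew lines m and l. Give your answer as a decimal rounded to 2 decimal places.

4.98

A direction vector for m is P_2 − P_1 = (0, -2, -4).
A direction vector for l is Q_1 − P_3 = (-6, -10, -4).
Common perpendicular direction n = (0, -2, -4) × (-6, -10, -4) = (-32, 24, -12).
With w = (4, -9, -6) − (8, 4, -8) = (-4, -13, 2), w · n = -208.
Distance = |w · n| / |n| = |-208| / √1744 ≈ 4.98.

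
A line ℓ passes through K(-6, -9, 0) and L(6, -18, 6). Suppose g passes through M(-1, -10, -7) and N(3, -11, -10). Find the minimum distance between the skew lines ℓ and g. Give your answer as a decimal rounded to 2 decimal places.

0.87

A direction vector for ℓ is L − K = (12, -9, 6).
A direction vector for g is N − M = (4, -1, -3).
Common perpendicular direction n = (12, -9, 6) × (4, -1, -3) = (33, 60, 24).
With w = (-1, -10, -7) − (-6, -9, 0) = (5, -1, -7), w · n = -63.
Distance = |w · n| / |n| = |-63| / √5265 ≈ 0.87.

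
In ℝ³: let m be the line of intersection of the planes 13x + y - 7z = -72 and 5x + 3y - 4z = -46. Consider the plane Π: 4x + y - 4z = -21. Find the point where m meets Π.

Direction of m: (13, 1, -7) × (5, 3, -4) = (17, 17, 34).
A point on m: solving the two plane equations with x = -13 gives (-13, -15, -16).
Substitute r = (-13, -15, -16) + t(17, 17, 34) into the plane: -3 + (-51)t = -21, so t = 6/17.
Intersection: (-13, -15, -16) + (6/17)·(17, 17, 34) = (-7, -9, -4).

(-7, -9, -4)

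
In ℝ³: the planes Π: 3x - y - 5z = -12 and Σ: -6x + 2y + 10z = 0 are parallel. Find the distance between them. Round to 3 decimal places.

2.028

Rescale Σ by 1/(-2): 3x - y - 5z = 0. Then distance = |-12 − 0| / √35 ≈ 2.028.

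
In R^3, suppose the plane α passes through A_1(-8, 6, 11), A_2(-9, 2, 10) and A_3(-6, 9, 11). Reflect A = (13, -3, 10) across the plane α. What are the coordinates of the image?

A_1A_2 = (-1, -4, -1), A_1A_3 = (2, 3, 0); a normal to α is A_1A_2 × A_1A_3 = (3, -2, 5).
Using A_1: α has equation 3x - 2y + 5z = 19.
λ = (n·A − d)/|n|² = (95 − 19)/38 = 2.
Reflection = A − 2λn = (13, -3, 10) − 4·(3, -2, 5) = (1, 5, -10).

(1, 5, -10)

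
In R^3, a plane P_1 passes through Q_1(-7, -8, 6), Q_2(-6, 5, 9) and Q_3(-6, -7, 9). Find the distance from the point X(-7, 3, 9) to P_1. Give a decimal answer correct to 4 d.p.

Q_1Q_2 = (1, 13, 3), Q_1Q_3 = (1, 1, 3); a normal to P_1 is Q_1Q_2 × Q_1Q_3 = (36, 0, -12).
Using Q_1: P_1 has equation 36x - 12z = -324.
n·X − d = (36)·(-7) + (0)·(3) + (-12)·(9) − (-324) = -36; |n| = √1440.
Distance = |-36| / √1440 = 36/√1440 ≈ 0.9487.

0.9487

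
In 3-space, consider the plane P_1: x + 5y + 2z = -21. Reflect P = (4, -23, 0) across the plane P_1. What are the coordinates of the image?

λ = (n·P − d)/|n|² = (-111 − (-21))/30 = -3.
Reflection = P − 2λn = (4, -23, 0) − (-6)·(1, 5, 2) = (10, 7, 12).

(10, 7, 12)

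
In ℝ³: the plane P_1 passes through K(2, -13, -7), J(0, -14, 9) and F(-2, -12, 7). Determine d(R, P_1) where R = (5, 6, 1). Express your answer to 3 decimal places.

17.399

KJ = (-2, -1, 16), KF = (-4, 1, 14); a normal to P_1 is KJ × KF = (-30, -36, -6).
Using K: P_1 has equation -30x - 36y - 6z = 450.
n·R − d = (-30)·(5) + (-36)·(6) + (-6)·(1) − 450 = -822; |n| = √2232.
Distance = |-822| / √2232 = 822/√2232 ≈ 17.399.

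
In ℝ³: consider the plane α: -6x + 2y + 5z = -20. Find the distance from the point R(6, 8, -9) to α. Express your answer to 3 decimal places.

5.582

n·R − d = (-6)·(6) + (2)·(8) + (5)·(-9) − (-20) = -45; |n| = √65.
Distance = |-45| / √65 = 45/√65 ≈ 5.582.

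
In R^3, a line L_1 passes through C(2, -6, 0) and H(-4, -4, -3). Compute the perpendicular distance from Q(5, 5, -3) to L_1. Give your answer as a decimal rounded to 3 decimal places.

A direction vector for L_1 is H − C = (-6, 2, -3).
Taking (2, -6, 0) on L_1 with direction v = (-6, 2, -3): w = Q − (2, -6, 0) = (3, 11, -3), and w × v = (-27, 27, 72).
Distance = |w × v| / |v| = √6642 / √49 ≈ 11.643.

11.643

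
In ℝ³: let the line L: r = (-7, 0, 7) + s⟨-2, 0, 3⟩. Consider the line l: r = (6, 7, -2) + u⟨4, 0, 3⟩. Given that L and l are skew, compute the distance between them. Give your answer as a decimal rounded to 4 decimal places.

7.0000

Common perpendicular direction n = (-2, 0, 3) × (4, 0, 3) = (0, 18, 0).
With w = (6, 7, -2) − (-7, 0, 7) = (13, 7, -9), w · n = 126.
Distance = |w · n| / |n| = |126| / √324 ≈ 7.0000.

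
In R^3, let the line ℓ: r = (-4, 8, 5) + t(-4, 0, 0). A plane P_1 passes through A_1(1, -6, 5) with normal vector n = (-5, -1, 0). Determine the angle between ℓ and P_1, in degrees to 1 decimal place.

P_1: n·r = n·A_1 gives -5x - y = 1.
sin θ = |n·v| / (|n||v|) = |20| / (√26 · √16) = 0.98058.
θ ≈ 78.7°.

78.7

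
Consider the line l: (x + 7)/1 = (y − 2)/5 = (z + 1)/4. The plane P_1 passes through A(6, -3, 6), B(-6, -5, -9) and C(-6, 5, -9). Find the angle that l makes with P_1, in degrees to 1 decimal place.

l has direction (1, 5, 4) through (-7, 2, -1).
AB = (-12, -2, -15), AC = (-12, 8, -15); a normal to P_1 is AB × AC = (150, 0, -120).
Using A: P_1 has equation 150x - 120z = 180.
sin θ = |n·v| / (|n||v|) = |-330| / (√36900 · √42) = 0.26508.
θ ≈ 15.4°.

15.4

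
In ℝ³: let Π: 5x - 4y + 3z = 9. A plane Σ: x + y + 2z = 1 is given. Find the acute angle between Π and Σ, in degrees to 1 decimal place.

cos θ = |n₁·n₂| / (|n₁||n₂|) = |7| / (√50 · √6).
θ = arccos(0.40415) ≈ 66.2°.

66.2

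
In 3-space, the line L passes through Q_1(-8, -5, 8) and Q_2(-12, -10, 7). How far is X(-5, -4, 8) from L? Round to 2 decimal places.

A direction vector for L is Q_2 − Q_1 = (-4, -5, -1).
Taking (-8, -5, 8) on L with direction v = (-4, -5, -1): w = X − (-8, -5, 8) = (3, 1, 0), and w × v = (-1, 3, -11).
Distance = |w × v| / |v| = √131 / √42 ≈ 1.77.

1.77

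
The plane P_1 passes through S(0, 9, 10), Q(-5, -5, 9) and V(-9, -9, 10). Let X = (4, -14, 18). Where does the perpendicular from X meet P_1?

SQ = (-5, -14, -1), SV = (-9, -18, 0); a normal to P_1 is SQ × SV = (-18, 9, -36).
Using S: P_1 has equation -18x + 9y - 36z = -279.
Foot = X − λn with λ = (n·X − d)/|n|² = (-846 − (-279))/1701 = -1/3.
Foot = (4, -14, 18) − (-1/3)·(-18, 9, -36) = (-2, -11, 6).

(-2, -11, 6)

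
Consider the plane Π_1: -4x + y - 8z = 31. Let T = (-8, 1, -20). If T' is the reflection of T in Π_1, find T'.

λ = (n·T − d)/|n|² = (193 − 31)/81 = 2.
Reflection = T − 2λn = (-8, 1, -20) − 4·(-4, 1, -8) = (8, -3, 12).

(8, -3, 12)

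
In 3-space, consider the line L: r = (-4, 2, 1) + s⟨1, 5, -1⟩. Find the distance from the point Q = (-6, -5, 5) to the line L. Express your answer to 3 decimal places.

2.596

Taking (-4, 2, 1) on L with direction v = (1, 5, -1): w = Q − (-4, 2, 1) = (-2, -7, 4), and w × v = (-13, 2, -3).
Distance = |w × v| / |v| = √182 / √27 ≈ 2.596.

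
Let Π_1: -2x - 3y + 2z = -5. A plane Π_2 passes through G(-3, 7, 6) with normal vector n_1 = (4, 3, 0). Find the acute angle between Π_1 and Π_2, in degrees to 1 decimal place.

34.4

Π_2: n_1·r = n_1·G gives 4x + 3y = 9.
cos θ = |n₁·n₂| / (|n₁||n₂|) = |-17| / (√17 · √25).
θ = arccos(0.82462) ≈ 34.4°.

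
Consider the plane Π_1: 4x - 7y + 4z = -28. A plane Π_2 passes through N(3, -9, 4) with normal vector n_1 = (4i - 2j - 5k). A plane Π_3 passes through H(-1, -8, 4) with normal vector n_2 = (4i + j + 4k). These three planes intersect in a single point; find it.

(2, 4, -2)

Π_2: n_1·r = n_1·N gives 4x - 2y - 5z = 10.
Π_3: n_2·r = n_2·H gives 4x + y + 4z = 4.
Solving the 3×3 linear system 4x - 7y + 4z = -28, 4x - 2y - 5z = 10, 4x + y + 4z = 4 (e.g. by elimination or Cramer's rule, determinant = 288) gives (2, 4, -2).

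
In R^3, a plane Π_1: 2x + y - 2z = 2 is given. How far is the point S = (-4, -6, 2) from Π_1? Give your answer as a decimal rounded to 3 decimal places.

6.667

n·S − d = (2)·(-4) + (1)·(-6) + (-2)·(2) − 2 = -20; |n| = √9.
Distance = |-20| / √9 = 20/√9 ≈ 6.667.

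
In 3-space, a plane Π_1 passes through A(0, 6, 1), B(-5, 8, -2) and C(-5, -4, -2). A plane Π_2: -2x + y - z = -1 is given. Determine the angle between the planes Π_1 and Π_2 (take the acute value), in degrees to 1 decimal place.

86.0

AB = (-5, 2, -3), AC = (-5, -10, -3); a normal to Π_1 is AB × AC = (-36, 0, 60).
Using A: Π_1 has equation -36x + 60z = 60.
cos θ = |n₁·n₂| / (|n₁||n₂|) = |12| / (√4896 · √6).
θ = arccos(0.07001) ≈ 86.0°.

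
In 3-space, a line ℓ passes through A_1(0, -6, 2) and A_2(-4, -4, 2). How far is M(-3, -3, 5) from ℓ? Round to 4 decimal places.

3.2863

A direction vector for ℓ is A_2 − A_1 = (-4, 2, 0).
Taking (0, -6, 2) on ℓ with direction v = (-4, 2, 0): w = M − (0, -6, 2) = (-3, 3, 3), and w × v = (-6, -12, 6).
Distance = |w × v| / |v| = √216 / √20 ≈ 3.2863.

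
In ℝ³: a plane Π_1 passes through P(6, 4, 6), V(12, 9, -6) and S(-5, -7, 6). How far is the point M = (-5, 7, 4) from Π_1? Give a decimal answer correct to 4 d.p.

PV = (6, 5, -12), PS = (-11, -11, 0); a normal to Π_1 is PV × PS = (-132, 132, -11).
Using P: Π_1 has equation -132x + 132y - 11z = -330.
n·M − d = (-132)·(-5) + (132)·(7) + (-11)·(4) − (-330) = 1870; |n| = √34969.
Distance = |1870| / √34969 = 1870/√34969 ≈ 10.0000.

10.0000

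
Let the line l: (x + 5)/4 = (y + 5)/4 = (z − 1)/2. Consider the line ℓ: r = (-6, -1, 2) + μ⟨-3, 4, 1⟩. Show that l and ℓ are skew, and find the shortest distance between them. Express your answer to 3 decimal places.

0.267

l has direction (4, 4, 2) through (-5, -5, 1).
Common perpendicular direction n = (4, 4, 2) × (-3, 4, 1) = (-4, -10, 28).
With w = (-6, -1, 2) − (-5, -5, 1) = (-1, 4, 1), w · n = -8.
Since n ≠ 0 the lines are not parallel, and w · n = -8 ≠ 0 so they do not intersect; hence they are skew.
Distance = |w · n| / |n| = |-8| / √900 ≈ 0.267.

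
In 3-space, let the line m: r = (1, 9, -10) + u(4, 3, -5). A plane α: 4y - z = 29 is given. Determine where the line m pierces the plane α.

(-3, 6, -5)

Substitute r = (1, 9, -10) + t(4, 3, -5) into the plane: 46 + 17t = 29, so t = -1.
Intersection: (1, 9, -10) + (-1)·(4, 3, -5) = (-3, 6, -5).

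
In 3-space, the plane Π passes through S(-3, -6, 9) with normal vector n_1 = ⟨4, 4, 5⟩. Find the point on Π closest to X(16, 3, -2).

Π: n_1·r = n_1·S gives 4x + 4y + 5z = 9.
Foot = X − λn with λ = (n·X − d)/|n|² = (66 − 9)/57 = 1.
Foot = (16, 3, -2) − 1·(4, 4, 5) = (12, -1, -7).

(12, -1, -7)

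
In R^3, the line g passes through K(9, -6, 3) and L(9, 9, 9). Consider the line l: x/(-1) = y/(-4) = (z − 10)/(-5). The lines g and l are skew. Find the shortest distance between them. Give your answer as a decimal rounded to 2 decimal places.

9.87

A direction vector for g is L − K = (0, 15, 6).
l has direction (-1, -4, -5) through (0, 0, 10).
Common perpendicular direction n = (0, 15, 6) × (-1, -4, -5) = (-51, -6, 15).
With w = (0, 0, 10) − (9, -6, 3) = (-9, 6, 7), w · n = 528.
Distance = |w · n| / |n| = |528| / √2862 ≈ 9.87.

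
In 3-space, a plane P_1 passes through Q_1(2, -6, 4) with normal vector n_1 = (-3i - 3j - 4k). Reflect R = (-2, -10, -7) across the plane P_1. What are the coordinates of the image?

P_1: n_1·r = n_1·Q_1 gives -3x - 3y - 4z = -4.
λ = (n·R − d)/|n|² = (64 − (-4))/34 = 2.
Reflection = R − 2λn = (-2, -10, -7) − 4·(-3, -3, -4) = (10, 2, 9).

(10, 2, 9)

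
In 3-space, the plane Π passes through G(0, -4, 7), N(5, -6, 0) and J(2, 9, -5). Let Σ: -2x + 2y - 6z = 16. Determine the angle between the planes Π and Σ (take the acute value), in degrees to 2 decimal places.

GN = (5, -2, -7), GJ = (2, 13, -12); a normal to Π is GN × GJ = (115, 46, 69).
Using G: Π has equation 115x + 46y + 69z = 299.
cos θ = |n₁·n₂| / (|n₁||n₂|) = |-552| / (√20102 · √44).
θ = arccos(0.58694) ≈ 54.06°.

54.06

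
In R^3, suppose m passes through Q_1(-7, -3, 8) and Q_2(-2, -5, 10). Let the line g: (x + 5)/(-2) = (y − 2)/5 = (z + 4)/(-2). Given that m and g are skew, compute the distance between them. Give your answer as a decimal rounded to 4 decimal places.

A direction vector for m is Q_2 − Q_1 = (5, -2, 2).
g has direction (-2, 5, -2) through (-5, 2, -4).
Common perpendicular direction n = (5, -2, 2) × (-2, 5, -2) = (-6, 6, 21).
With w = (-5, 2, -4) − (-7, -3, 8) = (2, 5, -12), w · n = -234.
Distance = |w · n| / |n| = |-234| / √513 ≈ 10.3314.

10.3314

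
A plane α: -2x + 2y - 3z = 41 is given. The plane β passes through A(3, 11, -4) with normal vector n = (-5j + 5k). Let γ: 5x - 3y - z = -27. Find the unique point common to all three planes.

β: n·r = n·A gives -5y + 5z = -75.
Solving the 3×3 linear system -2x + 2y - 3z = 41, -5y + 5z = -75, 5x - 3y - z = -27 (e.g. by elimination or Cramer's rule, determinant = -65) gives (-2, 8, -7).

(-2, 8, -7)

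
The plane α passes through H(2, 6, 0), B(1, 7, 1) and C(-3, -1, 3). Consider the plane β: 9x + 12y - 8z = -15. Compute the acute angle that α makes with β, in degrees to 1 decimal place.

HB = (-1, 1, 1), HC = (-5, -7, 3); a normal to α is HB × HC = (10, -2, 12).
Using H: α has equation 10x - 2y + 12z = 8.
cos θ = |n₁·n₂| / (|n₁||n₂|) = |-30| / (√248 · √289).
θ = arccos(0.11206) ≈ 83.6°.

83.6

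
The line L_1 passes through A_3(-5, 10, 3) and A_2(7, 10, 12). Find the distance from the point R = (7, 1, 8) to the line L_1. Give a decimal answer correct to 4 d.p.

A direction vector for L_1 is A_2 − A_3 = (12, 0, 9).
Taking (-5, 10, 3) on L_1 with direction v = (12, 0, 9): w = R − (-5, 10, 3) = (12, -9, 5), and w × v = (-81, -48, 108).
Distance = |w × v| / |v| = √20529 / √225 ≈ 9.5520.

9.5520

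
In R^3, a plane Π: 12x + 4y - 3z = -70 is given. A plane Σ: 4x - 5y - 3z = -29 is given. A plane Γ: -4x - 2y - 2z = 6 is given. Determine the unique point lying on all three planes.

Solving the 3×3 linear system 12x + 4y - 3z = -70, 4x - 5y - 3z = -29, -4x - 2y - 2z = 6 (e.g. by elimination or Cramer's rule, determinant = 212) gives (-4, -1, 6).

(-4, -1, 6)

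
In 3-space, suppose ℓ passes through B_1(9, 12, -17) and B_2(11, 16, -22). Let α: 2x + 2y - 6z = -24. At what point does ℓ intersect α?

A direction vector for ℓ is B_2 − B_1 = (2, 4, -5).
Substitute r = (9, 12, -17) + t(2, 4, -5) into the plane: 144 + 42t = -24, so t = -4.
Intersection: (9, 12, -17) + (-4)·(2, 4, -5) = (1, -4, 3).

(1, -4, 3)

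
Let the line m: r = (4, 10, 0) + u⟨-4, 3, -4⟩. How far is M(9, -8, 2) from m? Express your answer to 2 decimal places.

13.75

Taking (4, 10, 0) on m with direction v = (-4, 3, -4): w = M − (4, 10, 0) = (5, -18, 2), and w × v = (66, 12, -57).
Distance = |w × v| / |v| = √7749 / √41 ≈ 13.75.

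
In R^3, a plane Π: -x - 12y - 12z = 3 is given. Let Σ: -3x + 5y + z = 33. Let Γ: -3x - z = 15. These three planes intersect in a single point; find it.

(-3, 6, -6)

Solving the 3×3 linear system -x - 12y - 12z = 3, -3x + 5y + z = 33, -3x - z = 15 (e.g. by elimination or Cramer's rule, determinant = -103) gives (-3, 6, -6).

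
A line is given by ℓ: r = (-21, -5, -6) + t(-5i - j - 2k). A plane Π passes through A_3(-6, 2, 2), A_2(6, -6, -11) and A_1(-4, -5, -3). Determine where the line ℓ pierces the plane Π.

A_3A_2 = (12, -8, -13), A_3A_1 = (2, -7, -5); a normal to Π is A_3A_2 × A_3A_1 = (-51, 34, -68).
Using A_3: Π has equation -51x + 34y - 68z = 238.
Substitute r = (-21, -5, -6) + t(-5, -1, -2) into the plane: 1309 + 357t = 238, so t = -3.
Intersection: (-21, -5, -6) + (-3)·(-5, -1, -2) = (-6, -2, 0).

(-6, -2, 0)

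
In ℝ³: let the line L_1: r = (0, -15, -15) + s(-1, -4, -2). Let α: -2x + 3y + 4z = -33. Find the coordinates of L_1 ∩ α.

Substitute r = (0, -15, -15) + t(-1, -4, -2) into the plane: -105 + (-18)t = -33, so t = -4.
Intersection: (0, -15, -15) + (-4)·(-1, -4, -2) = (4, 1, -7).

(4, 1, -7)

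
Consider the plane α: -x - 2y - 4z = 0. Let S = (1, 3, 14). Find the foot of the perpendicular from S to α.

Foot = S − λn with λ = (n·S − d)/|n|² = (-63 − 0)/21 = -3.
Foot = (1, 3, 14) − (-3)·(-1, -2, -4) = (-2, -3, 2).

(-2, -3, 2)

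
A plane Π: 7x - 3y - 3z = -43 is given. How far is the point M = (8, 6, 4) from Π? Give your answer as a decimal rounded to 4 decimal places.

n·M − d = (7)·(8) + (-3)·(6) + (-3)·(4) − (-43) = 69; |n| = √67.
Distance = |69| / √67 = 69/√67 ≈ 8.4297.

8.4297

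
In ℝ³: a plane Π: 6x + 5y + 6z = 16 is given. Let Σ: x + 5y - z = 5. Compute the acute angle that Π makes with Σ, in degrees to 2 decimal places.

cos θ = |n₁·n₂| / (|n₁||n₂|) = |25| / (√97 · √27).
θ = arccos(0.48851) ≈ 60.76°.

60.76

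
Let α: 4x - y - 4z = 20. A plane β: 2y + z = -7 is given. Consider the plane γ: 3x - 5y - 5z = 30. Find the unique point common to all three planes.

(5, -4, 1)

Solving the 3×3 linear system 4x - y - 4z = 20, 2y + z = -7, 3x - 5y - 5z = 30 (e.g. by elimination or Cramer's rule, determinant = 1) gives (5, -4, 1).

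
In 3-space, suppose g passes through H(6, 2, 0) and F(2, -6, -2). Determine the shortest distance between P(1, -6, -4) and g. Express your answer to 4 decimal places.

2.0587

A direction vector for g is F − H = (-4, -8, -2).
Taking (6, 2, 0) on g with direction v = (-4, -8, -2): w = P − (6, 2, 0) = (-5, -8, -4), and w × v = (-16, 6, 8).
Distance = |w × v| / |v| = √356 / √84 ≈ 2.0587.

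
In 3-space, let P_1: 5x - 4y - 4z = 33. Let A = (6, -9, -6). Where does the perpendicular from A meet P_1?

(1, -5, -2)

Foot = A − λn with λ = (n·A − d)/|n|² = (90 − 33)/57 = 1.
Foot = (6, -9, -6) − 1·(5, -4, -4) = (1, -5, -2).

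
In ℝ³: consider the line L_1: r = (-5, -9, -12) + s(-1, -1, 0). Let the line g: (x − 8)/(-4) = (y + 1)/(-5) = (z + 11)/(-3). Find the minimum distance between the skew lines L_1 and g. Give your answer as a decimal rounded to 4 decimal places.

g has direction (-4, -5, -3) through (8, -1, -11).
Common perpendicular direction n = (-1, -1, 0) × (-4, -5, -3) = (3, -3, 1).
With w = (8, -1, -11) − (-5, -9, -12) = (13, 8, 1), w · n = 16.
Distance = |w · n| / |n| = |16| / √19 ≈ 3.6707.

3.6707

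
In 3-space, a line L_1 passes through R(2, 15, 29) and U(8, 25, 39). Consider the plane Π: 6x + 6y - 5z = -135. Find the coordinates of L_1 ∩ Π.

A direction vector for L_1 is U − R = (6, 10, 10).
Substitute r = (2, 15, 29) + t(6, 10, 10) into the plane: -43 + 46t = -135, so t = -2.
Intersection: (2, 15, 29) + (-2)·(6, 10, 10) = (-10, -5, 9).

(-10, -5, 9)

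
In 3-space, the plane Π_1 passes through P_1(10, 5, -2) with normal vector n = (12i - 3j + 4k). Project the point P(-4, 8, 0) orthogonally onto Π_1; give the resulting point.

Π_1: n·r = n·P_1 gives 12x - 3y + 4z = 97.
Foot = P − λn with λ = (n·P − d)/|n|² = (-72 − 97)/169 = -1.
Foot = (-4, 8, 0) − (-1)·(12, -3, 4) = (8, 5, 4).

(8, 5, 4)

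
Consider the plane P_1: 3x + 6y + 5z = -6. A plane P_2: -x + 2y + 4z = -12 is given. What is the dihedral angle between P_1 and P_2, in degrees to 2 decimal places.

40.85

cos θ = |n₁·n₂| / (|n₁||n₂|) = |29| / (√70 · √21).
θ = arccos(0.75638) ≈ 40.85°.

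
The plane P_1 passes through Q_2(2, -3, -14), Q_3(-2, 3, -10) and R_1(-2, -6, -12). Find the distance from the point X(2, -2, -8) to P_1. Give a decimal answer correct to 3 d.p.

4.727

Q_2Q_3 = (-4, 6, 4), Q_2R_1 = (-4, -3, 2); a normal to P_1 is Q_2Q_3 × Q_2R_1 = (24, -8, 36).
Using Q_2: P_1 has equation 24x - 8y + 36z = -432.
n·X − d = (24)·(2) + (-8)·(-2) + (36)·(-8) − (-432) = 208; |n| = √1936.
Distance = |208| / √1936 = 208/√1936 ≈ 4.727.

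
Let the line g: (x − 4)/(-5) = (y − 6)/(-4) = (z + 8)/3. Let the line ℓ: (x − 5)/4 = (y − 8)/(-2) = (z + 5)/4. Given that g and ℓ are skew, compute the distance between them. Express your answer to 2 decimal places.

3.11

g has direction (-5, -4, 3) through (4, 6, -8).
ℓ has direction (4, -2, 4) through (5, 8, -5).
Common perpendicular direction n = (-5, -4, 3) × (4, -2, 4) = (-10, 32, 26).
With w = (5, 8, -5) − (4, 6, -8) = (1, 2, 3), w · n = 132.
Distance = |w · n| / |n| = |132| / √1800 ≈ 3.11.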